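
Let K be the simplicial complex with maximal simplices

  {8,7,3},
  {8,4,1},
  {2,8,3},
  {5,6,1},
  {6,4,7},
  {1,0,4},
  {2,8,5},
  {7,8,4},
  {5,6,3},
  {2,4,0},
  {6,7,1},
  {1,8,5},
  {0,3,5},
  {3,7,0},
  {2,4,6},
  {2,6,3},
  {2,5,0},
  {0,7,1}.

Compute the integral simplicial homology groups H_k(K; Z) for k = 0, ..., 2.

H_0 ≅ Z,  H_1 ≅ Z × Z/2,  H_2 = 0.

Take the total order 0 < 1 < 2 < 3 < 4 < 5 < 6 < 7 < 8 on the vertex set. Then K (dimension 2) consists of the simplices:

  0-simplices (9): [0], [1], [2], [3], [4], [5], [6], [7], [8]
  1-simplices (27): (27 of them)
  2-simplices (18): [0,1,4], [0,1,7], [0,2,4], [0,2,5], [0,3,5], [0,3,7], [1,4,8], [1,5,6], [1,5,8], [1,6,7], [2,3,6], [2,3,8], [2,4,6], [2,5,8], [3,5,6], [3,7,8], [4,6,7], [4,7,8]

Hence C_0 ≅ Z^9, C_1 ≅ Z^27, C_2 ≅ Z^18.

∂_1: C_1 → C_0 sends each edge [p,q] (with p < q) to q − p.
The 9×27 boundary matrix has rank 8 and Smith normal form diag(1,1,1,1,1,1,1,1).

The boundary map ∂_2: C_2 → C_1 sends each 2-simplex [p,q,r] to [q,r] − [p,r] + [p,q]. For instance
  ∂[3,7,8] = [7,8] − [3,8] + [3,7],
  ∂[0,2,4] = [2,4] − [0,4] + [0,2].
The resulting 27×18 matrix has rank 18, and its Smith normal form has invariant factors (1,1,1,1,1,1,1,1,1,1,1,1,1,1,1,1,1,2).

Computing H_k = (kernel of ∂_k) / (image of ∂_{k+1}):

  H_0: rank C_0 − rank ∂_1 = 9 − 8 = 1, and the invariant factors of ∂_1 are all 1, so H_0 ≅ Z.
  H_1: rank ker ∂_1 − rank ∂_2 = (27 − 8) − 18 = 1, and ∂_2 has invariant factor 2 > 1, so H_1 ≅ Z × Z/2.
  H_2: rank ker ∂_2 − rank ∂_3 = (18 − 18) − 0 = 0, and there is no ∂_3, so H_2 ≅ 0.

As a check, the Euler characteristic is 9 − 27 + 18 = 0, which agrees with 1 − 1 + 0 = 0.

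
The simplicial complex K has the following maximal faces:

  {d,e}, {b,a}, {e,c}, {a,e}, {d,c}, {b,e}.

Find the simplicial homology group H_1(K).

H_1 = Z^2.

Take the total order a < b < c < d < e on the vertex set. Then K (dimension 1) consists of the simplices:

  0-simplices (5): a, b, c, d, e
  1-simplices (6): ab, ae, be, cd, ce, de

Hence C_0 ≅ Z^5, C_1 ≅ Z^6.

Boundary ∂_1: C_1 → C_0 is given by ∂[p,q] = [q] − [p].
The 5×6 boundary matrix has rank 4 and Smith normal form diag(1,1,1,1).

From H_k ≅ ker(∂_k) / im(∂_{k+1}) we obtain:

  H_1: rank ker ∂_1 − rank ∂_2 = (6 − 4) − 0 = 2, and there is no ∂_2, so H_1 = Z^2.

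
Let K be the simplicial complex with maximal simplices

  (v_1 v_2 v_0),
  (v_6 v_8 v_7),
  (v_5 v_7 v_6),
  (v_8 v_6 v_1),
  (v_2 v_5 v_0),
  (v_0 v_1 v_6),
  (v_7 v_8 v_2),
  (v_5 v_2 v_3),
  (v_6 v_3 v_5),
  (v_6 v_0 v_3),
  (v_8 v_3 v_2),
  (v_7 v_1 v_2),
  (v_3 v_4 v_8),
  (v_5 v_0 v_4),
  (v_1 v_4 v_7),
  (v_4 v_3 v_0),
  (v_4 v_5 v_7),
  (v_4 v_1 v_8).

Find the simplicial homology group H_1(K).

H_1 = Z ⊕ Z/2.

Take the total order v_0 < v_1 < v_2 < v_3 < v_4 < v_5 < v_6 < v_7 < v_8 on the vertex set. Then K (dimension 2) consists of the simplices:

  0-simplices (9): [v_0], [v_1], [v_2], [v_3], [v_4], [v_5], [v_6], [v_7], [v_8]
  1-simplices (27): (27 of them)
  2-simplices (18): (18 of them)

giving chain groups C_0 ≅ Z^9, C_1 ≅ Z^27, C_2 ≅ Z^18.

The boundary map ∂_1: C_1 → C_0 is given by ∂[p,q] = [q] − [p].
This gives a 9×27 integer matrix of rank 8; reducing to Smith normal form yields diagonal entries (1,1,1,1,1,1,1,1).

∂_2: C_2 → C_1 maps a triangle to the signed sum of its edges. For instance
  ∂[v_1,v_4,v_8] = [v_4,v_8] − [v_1,v_8] + [v_1,v_4],
  ∂[v_5,v_6,v_7] = [v_6,v_7] − [v_5,v_7] + [v_5,v_6].
The 27×18 boundary matrix has rank 18 and Smith normal form diag(1,1,1,1,1,1,1,1,1,1,1,1,1,1,1,1,1,2).

Reading off H_k = ker ∂_k / im ∂_{k+1}:

  H_1: rank ker ∂_1 − rank ∂_2 = (27 − 8) − 18 = 1, and ∂_2 has invariant factor 2 > 1, so H_1 ≅ Z ⊕ Z/2.

(K is a triangulation of the Klein bottle.)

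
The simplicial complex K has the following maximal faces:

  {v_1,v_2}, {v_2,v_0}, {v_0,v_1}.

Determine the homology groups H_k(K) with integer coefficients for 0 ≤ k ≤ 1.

H_0 = Z,  H_1 = Z.

We work with the vertex ordering v_0 < v_1 < v_2. The simplices of K, each written with vertices in increasing order, are:

  0-simplices (3): [v_0], [v_1], [v_2]
  1-simplices (3): [v_0,v_1], [v_0,v_2], [v_1,v_2]

giving chain groups C_0 ≅ Z^3, C_1 ≅ Z^3.

∂_1: C_1 → C_0 maps an edge to its endpoints' difference, ∂[p,q] = q − p. For instance
  ∂[v_0,v_1] = [v_1] − [v_0].
The resulting 3×3 matrix has rank 2, and its Smith normal form has invariant factors (1,1).

Now H_k = ker ∂_k / im ∂_{k+1}, so:

  H_0: rank C_0 − rank ∂_1 = 3 − 2 = 1, and the invariant factors of ∂_1 are all 1, so H_0 ≅ Z.
  H_1: rank ker ∂_1 − rank ∂_2 = (3 − 2) − 0 = 1, and there is no ∂_2, so H_1 ≅ Z.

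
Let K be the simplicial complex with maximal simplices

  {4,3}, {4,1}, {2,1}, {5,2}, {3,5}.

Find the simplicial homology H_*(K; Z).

Take the total order 1 < 2 < 3 < 4 < 5 on the vertex set. Then K (dimension 1) consists of the simplices:

  0-simplices (5): [1], [2], [3], [4], [5]
  1-simplices (5): [1,2], [1,4], [2,5], [3,4], [3,5]

so the chain groups are C_0 ≅ Z^5, C_1 ≅ Z^5.

∂_1: C_1 → C_0 is given by ∂[p,q] = [q] − [p].
The 5×5 boundary matrix has rank 4 and Smith normal form diag(1,1,1,1).

Now H_k = ker ∂_k / im ∂_{k+1}, so:

  H_0: rank C_0 − rank ∂_1 = 5 − 4 = 1, and the invariant factors of ∂_1 are all 1, so H_0 = Z.
  H_1: rank ker ∂_1 − rank ∂_2 = (5 − 4) − 0 = 1, and there is no ∂_2, so H_1 = Z.

As a check, the Euler characteristic is 5 − 5 = 0, which agrees with 1 − 1 = 0.
(K is a triangulation of the circle S^1.)

H_0 = Z,  H_1 = Z.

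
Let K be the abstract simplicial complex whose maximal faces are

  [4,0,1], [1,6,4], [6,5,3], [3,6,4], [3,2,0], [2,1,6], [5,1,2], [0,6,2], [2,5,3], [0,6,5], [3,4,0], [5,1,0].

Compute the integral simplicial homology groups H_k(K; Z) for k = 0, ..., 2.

We work with the vertex ordering 0 < 1 < 2 < 3 < 4 < 5 < 6. The simplices of K, each written with vertices in increasing order, are:

  0-simplices (7): [0], [1], [2], [3], [4], [5], [6]
  1-simplices (18): [0,1], [0,2], [0,3], [0,4], [0,5], [0,6], [1,2], [1,4], [1,5], [1,6], [2,3], [2,5], [2,6], [3,4], [3,5], [3,6], [4,6], [5,6]
  2-simplices (12): [0,1,4], [0,1,5], [0,2,3], [0,2,6], [0,3,4], [0,5,6], [1,2,5], [1,2,6], [1,4,6], [2,3,5], [3,4,6], [3,5,6]

Hence C_0 ≅ Z^7, C_1 ≅ Z^18, C_2 ≅ Z^12.

Boundary ∂_1: C_1 → C_0 maps an edge to its endpoints' difference, ∂[p,q] = q − p. For instance
  ∂[4,6] = [6] − [4].
The 7×18 boundary matrix has rank 6 and Smith normal form diag(1,1,1,1,1,1).

∂_2: C_2 → C_1 sends each 2-simplex [p,q,r] to [q,r] − [p,r] + [p,q]. For instance
  ∂[0,3,4] = [3,4] − [0,4] + [0,3],
  ∂[1,2,5] = [2,5] − [1,5] + [1,2].
As a 18×12 matrix over Z this has rank 12, with invariant factors (1,1,1,1,1,1,1,1,1,1,1,2).

Now H_k = ker ∂_k / im ∂_{k+1}, so:

  H_0: rank C_0 − rank ∂_1 = 7 − 6 = 1, and the invariant factors of ∂_1 are all 1, so H_0 = Z.
  H_1: rank ker ∂_1 − rank ∂_2 = (18 − 6) − 12 = 0, and ∂_2 has invariant factor 2 > 1, so H_1 = Z/2Z.
  H_2: rank ker ∂_2 − rank ∂_3 = (12 − 12) − 0 = 0, and there is no ∂_3, so H_2 = 0.

As a check, the Euler characteristic is 7 − 18 + 12 = 1, which agrees with 1 − 0 + 0 = 1.

H_0 = Z,  H_1 = Z/2Z,  H_2 = 0.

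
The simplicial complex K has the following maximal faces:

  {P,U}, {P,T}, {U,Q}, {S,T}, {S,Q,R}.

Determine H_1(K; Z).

Order the vertices as P < Q < R < S < T < U. Listing each simplex with vertices in this order, K has dimension 2 with simplices:

  0-simplices (6): P, Q, R, S, T, U
  1-simplices (7): PT, PU, QR, QS, QU, RS, ST
  2-simplices (1): QRS

giving chain groups C_0 ≅ Z^6, C_1 ≅ Z^7, C_2 ≅ Z^1.

Boundary ∂_1: C_1 → C_0 is given by ∂[p,q] = [q] − [p]. For instance
  ∂QS = S − Q.
This gives a 6×7 integer matrix of rank 5; reducing to Smith normal form yields diagonal entries (1,1,1,1,1).

The boundary map ∂_2: C_2 → C_1 sends each 2-simplex [p,q,r] to [q,r] − [p,r] + [p,q]. For instance
  ∂QRS = RS − QS + QR.
This gives a 7×1 integer matrix of rank 1; reducing to Smith normal form yields diagonal entries (1).

From H_k ≅ ker(∂_k) / im(∂_{k+1}) we obtain:

  H_1: rank ker ∂_1 − rank ∂_2 = (7 − 5) − 1 = 1, and the invariant factors of ∂_2 are all 1, so H_1 ≅ Z.

H_1 ≅ Z.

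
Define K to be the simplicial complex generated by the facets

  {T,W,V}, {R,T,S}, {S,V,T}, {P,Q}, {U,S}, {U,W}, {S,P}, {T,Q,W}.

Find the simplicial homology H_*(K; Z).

Fix the vertex order P < Q < R < S < T < U < V < W and write every simplex with vertices in increasing order. Then dim K = 2 and the simplices of K are:

  0-simplices (8): P, Q, R, S, T, U, V, W
  1-simplices (13): PQ, PS, QT, QW, RS, RT, ST, SU, SV, TV, TW, UW, VW
  2-simplices (4): QTW, RST, STV, TVW

giving chain groups C_0 ≅ Z^8, C_1 ≅ Z^13, C_2 ≅ Z^4.

∂_1: C_1 → C_0 maps an edge to its endpoints' difference, ∂[p,q] = q − p.
This gives a 8×13 integer matrix of rank 7; reducing to Smith normal form yields diagonal entries (1,1,1,1,1,1,1).

The boundary map ∂_2: C_2 → C_1 maps a triangle to the signed sum of its edges. For instance
  ∂STV = TV − SV + ST,
  ∂TVW = VW − TW + TV.
This gives a 13×4 integer matrix of rank 4; reducing to Smith normal form yields diagonal entries (1,1,1,1).

Now H_k = ker ∂_k / im ∂_{k+1}, so:

  H_0: rank C_0 − rank ∂_1 = 8 − 7 = 1, and the invariant factors of ∂_1 are all 1, so H_0 = Z.
  H_1: rank ker ∂_1 − rank ∂_2 = (13 − 7) − 4 = 2, and the invariant factors of ∂_2 are all 1, so H_1 = Z^2.
  H_2: rank ker ∂_2 − rank ∂_3 = (4 − 4) − 0 = 0, and there is no ∂_3, so H_2 = 0.

H_0 ≅ Z,  H_1 ≅ Z^2,  H_2 = 0.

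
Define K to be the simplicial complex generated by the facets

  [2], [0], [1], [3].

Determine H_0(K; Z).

H_0 = Z^4.

Fix the vertex order 0 < 1 < 2 < 3 and write every simplex with vertices in increasing order. Then dim K = 0 and the simplices of K are:

  0-simplices (4): [0], [1], [2], [3]

so the chain groups are C_0 ≅ Z^4.

Now H_k = ker ∂_k / im ∂_{k+1}, so:

  H_0: rank C_0 − rank ∂_1 = 4 − 0 = 4, and there is no ∂_1, so H_0 ≅ Z^4.

(K is a triangulation of a set of 4 points.)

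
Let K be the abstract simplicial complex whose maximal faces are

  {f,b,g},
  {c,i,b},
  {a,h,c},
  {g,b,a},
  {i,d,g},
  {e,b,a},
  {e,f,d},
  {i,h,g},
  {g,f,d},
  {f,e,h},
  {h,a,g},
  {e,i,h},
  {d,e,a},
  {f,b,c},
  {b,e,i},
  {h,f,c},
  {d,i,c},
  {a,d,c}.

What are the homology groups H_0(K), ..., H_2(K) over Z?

Take the total order a < b < c < d < e < f < g < h < i on the vertex set. Then K (dimension 2) consists of the simplices:

  0-simplices (9): a, b, c, d, e, f, g, h, i
  1-simplices (27): ab, ac, ad, ae, ag, ah, bc, be, bf, bg, bi, cd, cf, ch, ci, de, df, dg, di, ef, eh, ei, fg, fh, gh, gi, hi
  2-simplices (18): abe, abg, acd, ach, ade, agh, bcf, bci, bei, bfg, cdi, cfh, def, dfg, dgi, efh, ehi, ghi

so the chain groups are C_0 ≅ Z^9, C_1 ≅ Z^27, C_2 ≅ Z^18.

Boundary ∂_1: C_1 → C_0 sends each edge [p,q] (with p < q) to q − p. For instance
  ∂gi = i − g.
The 9×27 boundary matrix has rank 8 and Smith normal form diag(1,1,1,1,1,1,1,1).

Boundary ∂_2: C_2 → C_1 acts by ∂[p,q,r] = [q,r] − [p,r] + [p,q]. For instance
  ∂efh = fh − eh + ef,
  ∂ghi = hi − gi + gh.
This gives a 27×18 integer matrix of rank 17; reducing to Smith normal form yields diagonal entries (1,1,1,1,1,1,1,1,1,1,1,1,1,1,1,1,1).

Computing H_k = (kernel of ∂_k) / (image of ∂_{k+1}):

  H_0: rank C_0 − rank ∂_1 = 9 − 8 = 1, and the invariant factors of ∂_1 are all 1, so H_0 ≅ Z.
  H_1: rank ker ∂_1 − rank ∂_2 = (27 − 8) − 17 = 2, and the invariant factors of ∂_2 are all 1, so H_1 ≅ Z^2.
  H_2: rank ker ∂_2 − rank ∂_3 = (18 − 17) − 0 = 1, and there is no ∂_3, so H_2 ≅ Z.

As a check, the Euler characteristic is 9 − 27 + 18 = 0, which agrees with 1 − 2 + 1 = 0.

H_0 = Z,  H_1 = Z^2,  H_2 = Z.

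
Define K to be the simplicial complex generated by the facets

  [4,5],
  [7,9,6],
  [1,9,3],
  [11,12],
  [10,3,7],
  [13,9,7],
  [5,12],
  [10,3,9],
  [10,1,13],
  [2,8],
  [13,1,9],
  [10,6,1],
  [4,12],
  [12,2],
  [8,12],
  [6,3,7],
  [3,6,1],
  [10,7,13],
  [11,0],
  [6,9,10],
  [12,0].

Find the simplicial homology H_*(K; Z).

Fix the vertex order 0 < 1 < 2 < 3 < 4 < 5 < 6 < 7 < 8 < 9 < 10 < 11 < 12 < 13 and write every simplex with vertices in increasing order. Then dim K = 2 and the simplices of K are:

  0-simplices (14): [0], [1], [2], [3], [4], [5], [6], [7], [8], [9], [10], [11], [12], [13]
  1-simplices (27): (27 of them)
  2-simplices (12): [1,3,6], [1,3,9], [1,6,10], [1,9,13], [1,10,13], [3,6,7], [3,7,10], [3,9,10], [6,7,9], [6,9,10], [7,9,13], [7,10,13]

giving chain groups C_0 ≅ Z^14, C_1 ≅ Z^27, C_2 ≅ Z^12.

∂_1: C_1 → C_0 sends each edge [p,q] (with p < q) to q − p.
The resulting 14×27 matrix has rank 12, and its Smith normal form has invariant factors (1,1,1,1,1,1,1,1,1,1,1,1).

∂_2: C_2 → C_1 sends each 2-simplex [p,q,r] to [q,r] − [p,r] + [p,q]. For instance
  ∂[1,6,10] = [6,10] − [1,10] + [1,6],
  ∂[3,9,10] = [9,10] − [3,10] + [3,9].
As a 27×12 matrix over Z this has rank 12, with invariant factors (1,1,1,1,1,1,1,1,1,1,1,2).

Computing H_k = (kernel of ∂_k) / (image of ∂_{k+1}):

  H_0: rank C_0 − rank ∂_1 = 14 − 12 = 2, and the invariant factors of ∂_1 are all 1, so H_0 = Z^2.
  H_1: rank ker ∂_1 − rank ∂_2 = (27 − 12) − 12 = 3, and ∂_2 has invariant factor 2 > 1, so H_1 = Z^3 ⊕ Z/2.
  H_2: rank ker ∂_2 − rank ∂_3 = (12 − 12) − 0 = 0, and there is no ∂_3, so H_2 = 0.

As a check, the Euler characteristic is 14 − 27 + 12 = -1, which agrees with 2 − 3 + 0 = -1.
(K is a triangulation of the disjoint union of the real projective plane RP^2 and a wedge of 3 circles.)

H_0 = Z^2,  H_1 = Z^3 ⊕ Z/2,  H_2 = 0.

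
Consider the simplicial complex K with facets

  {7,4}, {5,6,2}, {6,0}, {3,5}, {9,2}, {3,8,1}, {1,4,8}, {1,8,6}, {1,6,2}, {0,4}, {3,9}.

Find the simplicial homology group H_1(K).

H_1 = Z^3.

We work with the vertex ordering 0 < 1 < 2 < 3 < 4 < 5 < 6 < 7 < 8 < 9. The simplices of K, each written with vertices in increasing order, are:

  0-simplices (10): [0], [1], [2], [3], [4], [5], [6], [7], [8], [9]
  1-simplices (17): [0,4], [0,6], [1,2], [1,3], [1,4], [1,6], [1,8], [2,5], [2,6], [2,9], [3,5], [3,8], [3,9], [4,7], [4,8], [5,6], [6,8]
  2-simplices (5): [1,2,6], [1,3,8], [1,4,8], [1,6,8], [2,5,6]

so the chain groups are C_0 ≅ Z^10, C_1 ≅ Z^17, C_2 ≅ Z^5.

Boundary ∂_1: C_1 → C_0 sends each edge [p,q] (with p < q) to q − p.
The resulting 10×17 matrix has rank 9, and its Smith normal form has invariant factors (1,1,1,1,1,1,1,1,1).

∂_2: C_2 → C_1 sends each 2-simplex [p,q,r] to [q,r] − [p,r] + [p,q]. For instance
  ∂[1,4,8] = [4,8] − [1,8] + [1,4],
  ∂[2,5,6] = [5,6] − [2,6] + [2,5].
The 17×5 boundary matrix has rank 5 and Smith normal form diag(1,1,1,1,1).

Reading off H_k = ker ∂_k / im ∂_{k+1}:

  H_1: rank ker ∂_1 − rank ∂_2 = (17 − 9) − 5 = 3, and the invariant factors of ∂_2 are all 1, so H_1 ≅ Z^3.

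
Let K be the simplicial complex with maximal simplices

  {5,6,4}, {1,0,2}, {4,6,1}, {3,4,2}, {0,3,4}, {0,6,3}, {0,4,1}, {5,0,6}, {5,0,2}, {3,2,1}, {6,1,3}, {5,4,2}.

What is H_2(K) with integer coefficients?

K has 7 vertices, 18 edges, 12 triangles.
rank ∂_2 = 12, rank ∂_3 = 0 ⇒ b_2 = 12 − 12 − 0 = 0. So H_2 = 0.

H_2 = 0.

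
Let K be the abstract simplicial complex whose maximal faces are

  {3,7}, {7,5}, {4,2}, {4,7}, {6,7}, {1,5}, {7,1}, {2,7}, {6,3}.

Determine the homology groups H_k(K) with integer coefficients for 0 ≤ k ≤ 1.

H_0 ≅ Z,  H_1 ≅ Z^3.

Take the total order 1 < 2 < 3 < 4 < 5 < 6 < 7 on the vertex set. Then K (dimension 1) consists of the simplices:

  0-simplices (7): [1], [2], [3], [4], [5], [6], [7]
  1-simplices (9): [1,5], [1,7], [2,4], [2,7], [3,6], [3,7], [4,7], [5,7], [6,7]

Hence C_0 ≅ Z^7, C_1 ≅ Z^9.

∂_1: C_1 → C_0 sends each edge [p,q] (with p < q) to q − p. For instance
  ∂[6,7] = [7] − [6].
The 7×9 boundary matrix has rank 6 and Smith normal form diag(1,1,1,1,1,1).

Computing H_k = (kernel of ∂_k) / (image of ∂_{k+1}):

  H_0: rank C_0 − rank ∂_1 = 7 − 6 = 1, and the invariant factors of ∂_1 are all 1, so H_0 = Z.
  H_1: rank ker ∂_1 − rank ∂_2 = (9 − 6) − 0 = 3, and there is no ∂_2, so H_1 = Z^3.

As a check, the Euler characteristic is 7 − 9 = -2, which agrees with 1 − 3 = -2.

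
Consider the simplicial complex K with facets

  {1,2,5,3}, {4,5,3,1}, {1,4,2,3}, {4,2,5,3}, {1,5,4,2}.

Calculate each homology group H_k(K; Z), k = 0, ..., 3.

Fix the vertex order 1 < 2 < 3 < 4 < 5 and write every simplex with vertices in increasing order. Then dim K = 3 and the simplices of K are:

  0-simplices (5): [1], [2], [3], [4], [5]
  1-simplices (10): [1,2], [1,3], [1,4], [1,5], [2,3], [2,4], [2,5], [3,4], [3,5], [4,5]
  2-simplices (10): [1,2,3], [1,2,4], [1,2,5], [1,3,4], [1,3,5], [1,4,5], [2,3,4], [2,3,5], [2,4,5], [3,4,5]
  3-simplices (5): [1,2,3,4], [1,2,3,5], [1,2,4,5], [1,3,4,5], [2,3,4,5]

giving chain groups C_0 ≅ Z^5, C_1 ≅ Z^10, C_2 ≅ Z^10, C_3 ≅ Z^5.

The boundary map ∂_1: C_1 → C_0 sends each edge [p,q] (with p < q) to q − p. For instance
  ∂[3,5] = [5] − [3].
The 5×10 boundary matrix has rank 4 and Smith normal form diag(1,1,1,1).

∂_2: C_2 → C_1 maps a triangle to the signed sum of its edges. For instance
  ∂[2,3,5] = [3,5] − [2,5] + [2,3],
  ∂[1,3,4] = [3,4] − [1,4] + [1,3].
The 10×10 boundary matrix has rank 6 and Smith normal form diag(1,1,1,1,1,1).

∂_3: C_3 → C_2 sends each 3-simplex σ to the alternating sum Σ_i (−1)^i (σ with its i-th vertex removed). For instance
  ∂[1,2,4,5] = [2,4,5] − [1,4,5] + [1,2,5] − [1,2,4],
  ∂[2,3,4,5] = [3,4,5] − [2,4,5] + [2,3,5] − [2,3,4].
As a 10×5 matrix over Z this has rank 4, with invariant factors (1,1,1,1).

Reading off H_k = ker ∂_k / im ∂_{k+1}:

  H_0: rank C_0 − rank ∂_1 = 5 − 4 = 1, and the invariant factors of ∂_1 are all 1, so H_0 = Z.
  H_1: rank ker ∂_1 − rank ∂_2 = (10 − 4) − 6 = 0, and the invariant factors of ∂_2 are all 1, so H_1 = 0.
  H_2: rank ker ∂_2 − rank ∂_3 = (10 − 6) − 4 = 0, and the invariant factors of ∂_3 are all 1, so H_2 = 0.
  H_3: rank ker ∂_3 − rank ∂_4 = (5 − 4) − 0 = 1, and there is no ∂_4, so H_3 = Z.

As a check, the Euler characteristic is 5 − 10 + 10 − 5 = 0, which agrees with 1 − 0 + 0 − 1 = 0.

H_0 ≅ Z,  H_1 = 0,  H_2 = 0,  H_3 ≅ Z.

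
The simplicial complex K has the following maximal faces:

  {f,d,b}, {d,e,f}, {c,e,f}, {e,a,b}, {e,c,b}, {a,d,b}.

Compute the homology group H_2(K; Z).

Fix the vertex order a < b < c < d < e < f and write every simplex with vertices in increasing order. Then dim K = 2 and the simplices of K are:

  0-simplices (6): a, b, c, d, e, f
  1-simplices (12): ab, ad, ae, bc, bd, be, bf, ce, cf, de, df, ef
  2-simplices (6): abd, abe, bce, bdf, cef, def

giving chain groups C_0 ≅ Z^6, C_1 ≅ Z^12, C_2 ≅ Z^6.

The boundary map ∂_1: C_1 → C_0 maps an edge to its endpoints' difference, ∂[p,q] = q − p. For instance
  ∂de = e − d.
The resulting 6×12 matrix has rank 5, and its Smith normal form has invariant factors (1,1,1,1,1).

Boundary ∂_2: C_2 → C_1 maps a triangle to the signed sum of its edges. For instance
  ∂cef = ef − cf + ce,
  ∂abd = bd − ad + ab.
This gives a 12×6 integer matrix of rank 6; reducing to Smith normal form yields diagonal entries (1,1,1,1,1,1).

From H_k ≅ ker(∂_k) / im(∂_{k+1}) we obtain:

  H_2: rank ker ∂_2 − rank ∂_3 = (6 − 6) − 0 = 0, and there is no ∂_3, so H_2 ≅ 0.

H_2 = 0.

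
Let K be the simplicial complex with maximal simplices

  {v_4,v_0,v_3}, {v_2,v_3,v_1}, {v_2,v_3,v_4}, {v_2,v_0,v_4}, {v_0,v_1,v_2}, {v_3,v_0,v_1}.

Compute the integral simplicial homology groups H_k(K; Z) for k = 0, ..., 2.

Order the vertices as v_0 < v_1 < v_2 < v_3 < v_4. Listing each simplex with vertices in this order, K has dimension 2 with simplices:

  0-simplices (5): [v_0], [v_1], [v_2], [v_3], [v_4]
  1-simplices (9): [v_0,v_1], [v_0,v_2], [v_0,v_3], [v_0,v_4], [v_1,v_2], [v_1,v_3], [v_2,v_3], [v_2,v_4], [v_3,v_4]
  2-simplices (6): [v_0,v_1,v_2], [v_0,v_1,v_3], [v_0,v_2,v_4], [v_0,v_3,v_4], [v_1,v_2,v_3], [v_2,v_3,v_4]

Hence C_0 ≅ Z^5, C_1 ≅ Z^9, C_2 ≅ Z^6.

Boundary ∂_1: C_1 → C_0 sends each edge [p,q] (with p < q) to q − p. For instance
  ∂[v_0,v_4] = [v_4] − [v_0].
The resulting 5×9 matrix has rank 4, and its Smith normal form has invariant factors (1,1,1,1).

The boundary map ∂_2: C_2 → C_1 sends each 2-simplex [p,q,r] to [q,r] − [p,r] + [p,q]. For instance
  ∂[v_0,v_1,v_2] = [v_1,v_2] − [v_0,v_2] + [v_0,v_1],
  ∂[v_2,v_3,v_4] = [v_3,v_4] − [v_2,v_4] + [v_2,v_3].
The resulting 9×6 matrix has rank 5, and its Smith normal form has invariant factors (1,1,1,1,1).

Computing H_k = (kernel of ∂_k) / (image of ∂_{k+1}):

  H_0: rank C_0 − rank ∂_1 = 5 − 4 = 1, and the invariant factors of ∂_1 are all 1, so H_0 ≅ Z.
  H_1: rank ker ∂_1 − rank ∂_2 = (9 − 4) − 5 = 0, and the invariant factors of ∂_2 are all 1, so H_1 ≅ 0.
  H_2: rank ker ∂_2 − rank ∂_3 = (6 − 5) − 0 = 1, and there is no ∂_3, so H_2 ≅ Z.

H_0 = Z,  H_1 = 0,  H_2 = Z.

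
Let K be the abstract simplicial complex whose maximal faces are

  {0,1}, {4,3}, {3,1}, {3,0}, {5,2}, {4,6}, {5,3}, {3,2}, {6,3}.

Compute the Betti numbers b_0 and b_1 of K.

K has 7 vertices, 9 edges.
rank ∂_0 = 0, rank ∂_1 = 6 ⇒ b_0 = 7 − 0 − 6 = 1; all invariant factors of ∂_1 are 1 so no torsion. So H_0 ≅ Z.
rank ∂_1 = 6, rank ∂_2 = 0 ⇒ b_1 = 9 − 6 − 0 = 3. So H_1 ≅ Z^3.

b_0 = 1, b_1 = 3.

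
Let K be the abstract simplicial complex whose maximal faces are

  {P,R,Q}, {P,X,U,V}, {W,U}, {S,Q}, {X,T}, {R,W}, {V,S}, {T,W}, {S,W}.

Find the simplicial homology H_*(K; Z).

H_0 = Z,  H_1 = Z^4,  H_2 = 0,  H_3 = 0.

Order the vertices as P < Q < R < S < T < U < V < W < X. Listing each simplex with vertices in this order, K has dimension 3 with simplices:

  0-simplices (9): P, Q, R, S, T, U, V, W, X
  1-simplices (16): PQ, PR, PU, PV, PX, QR, QS, RW, SV, SW, TW, TX, UV, UW, UX, VX
  2-simplices (5): PQR, PUV, PUX, PVX, UVX
  3-simplices (1): PUVX

so the chain groups are C_0 ≅ Z^9, C_1 ≅ Z^16, C_2 ≅ Z^5, C_3 ≅ Z^1.

∂_1: C_1 → C_0 sends each edge [p,q] (with p < q) to q − p.
This gives a 9×16 integer matrix of rank 8; reducing to Smith normal form yields diagonal entries (1,1,1,1,1,1,1,1).

Boundary ∂_2: C_2 → C_1 maps a triangle to the signed sum of its edges. For instance
  ∂PQR = QR − PR + PQ,
  ∂PUV = UV − PV + PU.
The resulting 16×5 matrix has rank 4, and its Smith normal form has invariant factors (1,1,1,1).

Boundary ∂_3: C_3 → C_2 sends each 3-simplex σ to the alternating sum Σ_i (−1)^i (σ with its i-th vertex removed). For instance
  ∂PUVX = UVX − PVX + PUX − PUV.
As a 5×1 matrix over Z this has rank 1, with invariant factors (1).

Reading off H_k = ker ∂_k / im ∂_{k+1}:

  H_0: rank C_0 − rank ∂_1 = 9 − 8 = 1, and the invariant factors of ∂_1 are all 1, so H_0 = Z.
  H_1: rank ker ∂_1 − rank ∂_2 = (16 − 8) − 4 = 4, and the invariant factors of ∂_2 are all 1, so H_1 = Z^4.
  H_2: rank ker ∂_2 − rank ∂_3 = (5 − 4) − 1 = 0, and the invariant factors of ∂_3 are all 1, so H_2 = 0.
  H_3: rank ker ∂_3 − rank ∂_4 = (1 − 1) − 0 = 0, and there is no ∂_4, so H_3 = 0.

As a check, the Euler characteristic is 9 − 16 + 5 − 1 = -3, which agrees with 1 − 4 + 0 − 0 = -3.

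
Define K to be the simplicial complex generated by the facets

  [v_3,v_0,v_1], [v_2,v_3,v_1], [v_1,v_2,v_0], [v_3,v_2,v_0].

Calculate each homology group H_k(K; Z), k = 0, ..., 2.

We work with the vertex ordering v_0 < v_1 < v_2 < v_3. The simplices of K, each written with vertices in increasing order, are:

  0-simplices (4): [v_0], [v_1], [v_2], [v_3]
  1-simplices (6): [v_0,v_1], [v_0,v_2], [v_0,v_3], [v_1,v_2], [v_1,v_3], [v_2,v_3]
  2-simplices (4): [v_0,v_1,v_2], [v_0,v_1,v_3], [v_0,v_2,v_3], [v_1,v_2,v_3]

giving chain groups C_0 ≅ Z^4, C_1 ≅ Z^6, C_2 ≅ Z^4.

∂_1: C_1 → C_0 maps an edge to its endpoints' difference, ∂[p,q] = q − p.
The resulting 4×6 matrix has rank 3, and its Smith normal form has invariant factors (1,1,1).

The boundary map ∂_2: C_2 → C_1 sends each 2-simplex [p,q,r] to [q,r] − [p,r] + [p,q]. For instance
  ∂[v_0,v_1,v_3] = [v_1,v_3] − [v_0,v_3] + [v_0,v_1],
  ∂[v_1,v_2,v_3] = [v_2,v_3] − [v_1,v_3] + [v_1,v_2].
As a 6×4 matrix over Z this has rank 3, with invariant factors (1,1,1).

From H_k ≅ ker(∂_k) / im(∂_{k+1}) we obtain:

  H_0: rank C_0 − rank ∂_1 = 4 − 3 = 1, and the invariant factors of ∂_1 are all 1, so H_0 ≅ Z.
  H_1: rank ker ∂_1 − rank ∂_2 = (6 − 3) − 3 = 0, and the invariant factors of ∂_2 are all 1, so H_1 ≅ 0.
  H_2: rank ker ∂_2 − rank ∂_3 = (4 − 3) − 0 = 1, and there is no ∂_3, so H_2 ≅ Z.

H_0 = Z,  H_1 = 0,  H_2 = Z.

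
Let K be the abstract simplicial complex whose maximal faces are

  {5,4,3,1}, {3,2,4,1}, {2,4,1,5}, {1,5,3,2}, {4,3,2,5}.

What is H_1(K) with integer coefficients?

K has 5 vertices, 10 edges, 10 triangles, 5 3-simplices.
rank ∂_1 = 4, rank ∂_2 = 6 ⇒ b_1 = 10 − 4 − 6 = 0; all invariant factors of ∂_2 are 1 so no torsion. So H_1 = 0.

H_1 = 0.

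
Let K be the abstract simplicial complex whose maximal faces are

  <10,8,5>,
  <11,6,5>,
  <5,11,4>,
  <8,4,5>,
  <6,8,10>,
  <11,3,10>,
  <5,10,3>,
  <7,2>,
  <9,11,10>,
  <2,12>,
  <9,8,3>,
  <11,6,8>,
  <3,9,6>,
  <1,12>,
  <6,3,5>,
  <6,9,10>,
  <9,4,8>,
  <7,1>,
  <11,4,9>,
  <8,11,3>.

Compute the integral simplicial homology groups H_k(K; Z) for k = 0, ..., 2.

Take the total order 1 < 2 < 3 < 4 < 5 < 6 < 7 < 8 < 9 < 10 < 11 < 12 on the vertex set. Then K (dimension 2) consists of the simplices:

  0-simplices (12): [1], [2], [3], [4], [5], [6], [7], [8], [9], [10], [11], [12]
  1-simplices (28): (28 of them)
  2-simplices (16): [3,5,6], [3,5,10], [3,6,9], [3,8,9], [3,8,11], [3,10,11], [4,5,8], [4,5,11], [4,8,9], [4,9,11], [5,6,11], [5,8,10], [6,8,10], [6,8,11], [6,9,10], [9,10,11]

giving chain groups C_0 ≅ Z^12, C_1 ≅ Z^28, C_2 ≅ Z^16.

Boundary ∂_1: C_1 → C_0 sends each edge [p,q] (with p < q) to q − p.
The resulting 12×28 matrix has rank 10, and its Smith normal form has invariant factors (1,1,1,1,1,1,1,1,1,1).

The boundary map ∂_2: C_2 → C_1 sends each 2-simplex [p,q,r] to [q,r] − [p,r] + [p,q]. For instance
  ∂[3,8,11] = [8,11] − [3,11] + [3,8],
  ∂[3,10,11] = [10,11] − [3,11] + [3,10].
The resulting 28×16 matrix has rank 15, and its Smith normal form has invariant factors (1,1,1,1,1,1,1,1,1,1,1,1,1,1,1).

Computing H_k = (kernel of ∂_k) / (image of ∂_{k+1}):

  H_0: rank C_0 − rank ∂_1 = 12 − 10 = 2, and the invariant factors of ∂_1 are all 1, so H_0 ≅ Z^2.
  H_1: rank ker ∂_1 − rank ∂_2 = (28 − 10) − 15 = 3, and the invariant factors of ∂_2 are all 1, so H_1 ≅ Z^3.
  H_2: rank ker ∂_2 − rank ∂_3 = (16 − 15) − 0 = 1, and there is no ∂_3, so H_2 ≅ Z.

H_0 ≅ Z^2,  H_1 ≅ Z^3,  H_2 ≅ Z.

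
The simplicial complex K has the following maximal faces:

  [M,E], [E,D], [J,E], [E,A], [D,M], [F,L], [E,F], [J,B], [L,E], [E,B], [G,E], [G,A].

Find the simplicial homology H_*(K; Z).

H_0 = Z,  H_1 = Z^4.

Order the vertices as A < B < D < E < F < G < J < L < M. Listing each simplex with vertices in this order, K has dimension 1 with simplices:

  0-simplices (9): A, B, D, E, F, G, J, L, M
  1-simplices (12): AE, AG, BE, BJ, DE, DM, EF, EG, EJ, EL, EM, FL

giving chain groups C_0 ≅ Z^9, C_1 ≅ Z^12.

∂_1: C_1 → C_0 is given by ∂[p,q] = [q] − [p].
The 9×12 boundary matrix has rank 8 and Smith normal form diag(1,1,1,1,1,1,1,1).

Computing H_k = (kernel of ∂_k) / (image of ∂_{k+1}):

  H_0: rank C_0 − rank ∂_1 = 9 − 8 = 1, and the invariant factors of ∂_1 are all 1, so H_0 = Z.
  H_1: rank ker ∂_1 − rank ∂_2 = (12 − 8) − 0 = 4, and there is no ∂_2, so H_1 = Z^4.

(K is a triangulation of a wedge of 4 circles.)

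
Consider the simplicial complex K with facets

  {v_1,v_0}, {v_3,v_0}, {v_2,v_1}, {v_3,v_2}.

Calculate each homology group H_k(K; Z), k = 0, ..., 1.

H_0 ≅ Z,  H_1 ≅ Z.

Order the vertices as v_0 < v_1 < v_2 < v_3. Listing each simplex with vertices in this order, K has dimension 1 with simplices:

  0-simplices (4): [v_0], [v_1], [v_2], [v_3]
  1-simplices (4): [v_0,v_1], [v_0,v_3], [v_1,v_2], [v_2,v_3]

giving chain groups C_0 ≅ Z^4, C_1 ≅ Z^4.

Boundary ∂_1: C_1 → C_0 sends each edge [p,q] (with p < q) to q − p.
The 4×4 boundary matrix has rank 3 and Smith normal form diag(1,1,1).

Reading off H_k = ker ∂_k / im ∂_{k+1}:

  H_0: rank C_0 − rank ∂_1 = 4 − 3 = 1, and the invariant factors of ∂_1 are all 1, so H_0 = Z.
  H_1: rank ker ∂_1 − rank ∂_2 = (4 − 3) − 0 = 1, and there is no ∂_2, so H_1 = Z.

(K is a triangulation of the circle S^1.)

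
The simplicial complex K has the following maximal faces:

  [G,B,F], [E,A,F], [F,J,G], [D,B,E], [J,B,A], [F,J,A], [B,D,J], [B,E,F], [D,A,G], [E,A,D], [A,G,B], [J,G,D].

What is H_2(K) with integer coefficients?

Take the total order A < B < D < E < F < G < J on the vertex set. Then K (dimension 2) consists of the simplices:

  0-simplices (7): A, B, D, E, F, G, J
  1-simplices (18): AB, AD, AE, AF, AG, AJ, BD, BE, BF, BG, BJ, DE, DG, DJ, EF, FG, FJ, GJ
  2-simplices (12): ABG, ABJ, ADE, ADG, AEF, AFJ, BDE, BDJ, BEF, BFG, DGJ, FGJ

Hence C_0 ≅ Z^7, C_1 ≅ Z^18, C_2 ≅ Z^12.

The boundary map ∂_1: C_1 → C_0 sends each edge [p,q] (with p < q) to q − p. For instance
  ∂AD = D − A.
The resulting 7×18 matrix has rank 6, and its Smith normal form has invariant factors (1,1,1,1,1,1).

The boundary map ∂_2: C_2 → C_1 sends each 2-simplex [p,q,r] to [q,r] − [p,r] + [p,q]. For instance
  ∂BEF = EF − BF + BE,
  ∂ABJ = BJ − AJ + AB.
This gives a 18×12 integer matrix of rank 12; reducing to Smith normal form yields diagonal entries (1,1,1,1,1,1,1,1,1,1,1,2).

Computing H_k = (kernel of ∂_k) / (image of ∂_{k+1}):

  H_2: rank ker ∂_2 − rank ∂_3 = (12 − 12) − 0 = 0, and there is no ∂_3, so H_2 = 0.

(K is a triangulation of the real projective plane RP^2.)

H_2 ≅ 0.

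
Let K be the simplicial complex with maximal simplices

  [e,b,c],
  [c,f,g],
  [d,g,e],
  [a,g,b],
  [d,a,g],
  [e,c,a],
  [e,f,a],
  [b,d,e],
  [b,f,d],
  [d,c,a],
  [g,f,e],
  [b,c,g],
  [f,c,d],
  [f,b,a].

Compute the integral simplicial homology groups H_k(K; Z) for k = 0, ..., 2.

Order the vertices as a < b < c < d < e < f < g. Listing each simplex with vertices in this order, K has dimension 2 with simplices:

  0-simplices (7): a, b, c, d, e, f, g
  1-simplices (21): ab, ac, ad, ae, af, ag, bc, bd, be, bf, bg, cd, ce, cf, cg, de, df, dg, ef, eg, fg
  2-simplices (14): abf, abg, acd, ace, adg, aef, bce, bcg, bde, bdf, cdf, cfg, deg, efg

giving chain groups C_0 ≅ Z^7, C_1 ≅ Z^21, C_2 ≅ Z^14.

∂_1: C_1 → C_0 maps an edge to its endpoints' difference, ∂[p,q] = q − p. For instance
  ∂cd = d − c.
This gives a 7×21 integer matrix of rank 6; reducing to Smith normal form yields diagonal entries (1,1,1,1,1,1).

The boundary map ∂_2: C_2 → C_1 sends each 2-simplex [p,q,r] to [q,r] − [p,r] + [p,q]. For instance
  ∂aef = ef − af + ae,
  ∂acd = cd − ad + ac.
This gives a 21×14 integer matrix of rank 13; reducing to Smith normal form yields diagonal entries (1,1,1,1,1,1,1,1,1,1,1,1,1).

Now H_k = ker ∂_k / im ∂_{k+1}, so:

  H_0: rank C_0 − rank ∂_1 = 7 − 6 = 1, and the invariant factors of ∂_1 are all 1, so H_0 = Z.
  H_1: rank ker ∂_1 − rank ∂_2 = (21 − 6) − 13 = 2, and the invariant factors of ∂_2 are all 1, so H_1 = Z^2.
  H_2: rank ker ∂_2 − rank ∂_3 = (14 − 13) − 0 = 1, and there is no ∂_3, so H_2 = Z.

As a check, the Euler characteristic is 7 − 21 + 14 = 0, which agrees with 1 − 2 + 1 = 0.
(K is a triangulation of the torus T^2.)

H_0 ≅ Z,  H_1 ≅ Z^2,  H_2 ≅ Z.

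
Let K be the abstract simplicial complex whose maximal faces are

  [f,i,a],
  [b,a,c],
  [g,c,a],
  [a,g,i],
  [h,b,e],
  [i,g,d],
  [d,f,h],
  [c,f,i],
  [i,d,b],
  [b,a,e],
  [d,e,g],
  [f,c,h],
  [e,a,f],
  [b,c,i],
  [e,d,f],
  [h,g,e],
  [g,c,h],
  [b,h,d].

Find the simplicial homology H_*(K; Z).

H_0 ≅ Z,  H_1 ≅ Z ⊕ Z/2,  H_2 = 0.

We work with the vertex ordering a < b < c < d < e < f < g < h < i. The simplices of K, each written with vertices in increasing order, are:

  0-simplices (9): a, b, c, d, e, f, g, h, i
  1-simplices (27): ab, ac, ae, af, ag, ai, bc, bd, be, bh, bi, cf, cg, ch, ci, de, df, dg, dh, di, ef, eg, eh, fh, fi, gh, gi
  2-simplices (18): abc, abe, acg, aef, afi, agi, bci, bdh, bdi, beh, cfh, cfi, cgh, def, deg, dfh, dgi, egh

so the chain groups are C_0 ≅ Z^9, C_1 ≅ Z^27, C_2 ≅ Z^18.

∂_1: C_1 → C_0 is given by ∂[p,q] = [q] − [p]. For instance
  ∂cg = g − c.
The resulting 9×27 matrix has rank 8, and its Smith normal form has invariant factors (1,1,1,1,1,1,1,1).

Boundary ∂_2: C_2 → C_1 sends each 2-simplex [p,q,r] to [q,r] − [p,r] + [p,q]. For instance
  ∂deg = eg − dg + de,
  ∂beh = eh − bh + be.
As a 27×18 matrix over Z this has rank 18, with invariant factors (1,1,1,1,1,1,1,1,1,1,1,1,1,1,1,1,1,2).

Computing H_k = (kernel of ∂_k) / (image of ∂_{k+1}):

  H_0: rank C_0 − rank ∂_1 = 9 − 8 = 1, and the invariant factors of ∂_1 are all 1, so H_0 = Z.
  H_1: rank ker ∂_1 − rank ∂_2 = (27 − 8) − 18 = 1, and ∂_2 has invariant factor 2 > 1, so H_1 = Z ⊕ Z/2.
  H_2: rank ker ∂_2 − rank ∂_3 = (18 − 18) − 0 = 0, and there is no ∂_3, so H_2 = 0.

(K is a triangulation of the Klein bottle.)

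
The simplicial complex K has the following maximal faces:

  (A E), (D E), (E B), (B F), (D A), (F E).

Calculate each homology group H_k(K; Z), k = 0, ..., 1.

We work with the vertex ordering A < B < D < E < F. The simplices of K, each written with vertices in increasing order, are:

  0-simplices (5): A, B, D, E, F
  1-simplices (6): AD, AE, BE, BF, DE, EF

so the chain groups are C_0 ≅ Z^5, C_1 ≅ Z^6.

∂_1: C_1 → C_0 sends each edge [p,q] (with p < q) to q − p. For instance
  ∂BE = E − B.
This gives a 5×6 integer matrix of rank 4; reducing to Smith normal form yields diagonal entries (1,1,1,1).

Now H_k = ker ∂_k / im ∂_{k+1}, so:

  H_0: rank C_0 − rank ∂_1 = 5 − 4 = 1, and the invariant factors of ∂_1 are all 1, so H_0 = Z.
  H_1: rank ker ∂_1 − rank ∂_2 = (6 − 4) − 0 = 2, and there is no ∂_2, so H_1 = Z^2.

(K is a triangulation of a wedge of 2 circles.)

H_0 = Z,  H_1 = Z^2.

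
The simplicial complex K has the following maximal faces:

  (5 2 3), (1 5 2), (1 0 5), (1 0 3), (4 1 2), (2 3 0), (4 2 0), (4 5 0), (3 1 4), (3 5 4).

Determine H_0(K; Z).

We work with the vertex ordering 0 < 1 < 2 < 3 < 4 < 5. The simplices of K, each written with vertices in increasing order, are:

  0-simplices (6): [0], [1], [2], [3], [4], [5]
  1-simplices (15): [0,1], [0,2], [0,3], [0,4], [0,5], [1,2], [1,3], [1,4], [1,5], [2,3], [2,4], [2,5], [3,4], [3,5], [4,5]
  2-simplices (10): [0,1,3], [0,1,5], [0,2,3], [0,2,4], [0,4,5], [1,2,4], [1,2,5], [1,3,4], [2,3,5], [3,4,5]

so the chain groups are C_0 ≅ Z^6, C_1 ≅ Z^15, C_2 ≅ Z^10.

Boundary ∂_1: C_1 → C_0 is given by ∂[p,q] = [q] − [p].
As a 6×15 matrix over Z this has rank 5, with invariant factors (1,1,1,1,1).

Boundary ∂_2: C_2 → C_1 sends each 2-simplex [p,q,r] to [q,r] − [p,r] + [p,q]. For instance
  ∂[3,4,5] = [4,5] − [3,5] + [3,4],
  ∂[2,3,5] = [3,5] − [2,5] + [2,3].
As a 15×10 matrix over Z this has rank 10, with invariant factors (1,1,1,1,1,1,1,1,1,2).

Now H_k = ker ∂_k / im ∂_{k+1}, so:

  H_0: rank C_0 − rank ∂_1 = 6 − 5 = 1, and the invariant factors of ∂_1 are all 1, so H_0 = Z.

H_0 ≅ Z.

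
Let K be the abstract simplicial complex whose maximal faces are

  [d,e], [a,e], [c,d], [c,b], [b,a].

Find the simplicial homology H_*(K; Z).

Order the vertices as a < b < c < d < e. Listing each simplex with vertices in this order, K has dimension 1 with simplices:

  0-simplices (5): a, b, c, d, e
  1-simplices (5): ab, ae, bc, cd, de

so the chain groups are C_0 ≅ Z^5, C_1 ≅ Z^5.

The boundary map ∂_1: C_1 → C_0 sends each edge [p,q] (with p < q) to q − p. For instance
  ∂ab = b − a.
This gives a 5×5 integer matrix of rank 4; reducing to Smith normal form yields diagonal entries (1,1,1,1).

Now H_k = ker ∂_k / im ∂_{k+1}, so:

  H_0: rank C_0 − rank ∂_1 = 5 − 4 = 1, and the invariant factors of ∂_1 are all 1, so H_0 ≅ Z.
  H_1: rank ker ∂_1 − rank ∂_2 = (5 − 4) − 0 = 1, and there is no ∂_2, so H_1 ≅ Z.

As a check, the Euler characteristic is 5 − 5 = 0, which agrees with 1 − 1 = 0.

H_0 ≅ Z,  H_1 ≅ Z.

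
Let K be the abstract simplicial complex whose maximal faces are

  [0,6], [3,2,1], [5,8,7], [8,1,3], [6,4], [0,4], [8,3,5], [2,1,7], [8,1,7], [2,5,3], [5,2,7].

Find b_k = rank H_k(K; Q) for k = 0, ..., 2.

b_0 = 2, b_1 = 1, b_2 = 1.

K has 9 vertices, 15 edges, 8 triangles.
rank ∂_0 = 0, rank ∂_1 = 7 ⇒ b_0 = 9 − 0 − 7 = 2; all invariant factors of ∂_1 are 1 so no torsion. So H_0 ≅ Z^2.
rank ∂_1 = 7, rank ∂_2 = 7 ⇒ b_1 = 15 − 7 − 7 = 1; all invariant factors of ∂_2 are 1 so no torsion. So H_1 ≅ Z.
rank ∂_2 = 7, rank ∂_3 = 0 ⇒ b_2 = 8 − 7 − 0 = 1. So H_2 ≅ Z.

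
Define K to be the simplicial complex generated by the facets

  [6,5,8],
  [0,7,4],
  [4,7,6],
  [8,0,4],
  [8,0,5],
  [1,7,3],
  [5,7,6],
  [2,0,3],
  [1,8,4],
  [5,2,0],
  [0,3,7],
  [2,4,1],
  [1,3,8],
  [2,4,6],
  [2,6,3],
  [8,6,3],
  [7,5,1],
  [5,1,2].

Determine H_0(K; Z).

Fix the vertex order 0 < 1 < 2 < 3 < 4 < 5 < 6 < 7 < 8 and write every simplex with vertices in increasing order. Then dim K = 2 and the simplices of K are:

  0-simplices (9): [0], [1], [2], [3], [4], [5], [6], [7], [8]
  1-simplices (27): (27 of them)
  2-simplices (18): [0,2,3], [0,2,5], [0,3,7], [0,4,7], [0,4,8], [0,5,8], [1,2,4], [1,2,5], [1,3,7], [1,3,8], [1,4,8], [1,5,7], [2,3,6], [2,4,6], [3,6,8], [4,6,7], [5,6,7], [5,6,8]

Hence C_0 ≅ Z^9, C_1 ≅ Z^27, C_2 ≅ Z^18.

The boundary map ∂_1: C_1 → C_0 maps an edge to its endpoints' difference, ∂[p,q] = q − p. For instance
  ∂[1,5] = [5] − [1].
The 9×27 boundary matrix has rank 8 and Smith normal form diag(1,1,1,1,1,1,1,1).

Boundary ∂_2: C_2 → C_1 acts by ∂[p,q,r] = [q,r] − [p,r] + [p,q]. For instance
  ∂[1,3,8] = [3,8] − [1,8] + [1,3],
  ∂[1,2,5] = [2,5] − [1,5] + [1,2].
As a 27×18 matrix over Z this has rank 17, with invariant factors (1,1,1,1,1,1,1,1,1,1,1,1,1,1,1,1,1).

From H_k ≅ ker(∂_k) / im(∂_{k+1}) we obtain:

  H_0: rank C_0 − rank ∂_1 = 9 − 8 = 1, and the invariant factors of ∂_1 are all 1, so H_0 ≅ Z.

H_0 = Z.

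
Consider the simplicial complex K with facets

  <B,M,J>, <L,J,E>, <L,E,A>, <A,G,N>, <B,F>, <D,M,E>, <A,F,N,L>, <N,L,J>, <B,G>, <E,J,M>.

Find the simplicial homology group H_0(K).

Order the vertices as A < B < D < E < F < G < J < L < M < N. Listing each simplex with vertices in this order, K has dimension 3 with simplices:

  0-simplices (10): A, B, D, E, F, G, J, L, M, N
  1-simplices (21): AE, AF, AG, AL, AN, BF, BG, BJ, BM, DE, DM, EJ, EL, EM, FL, FN, GN, JL, JM, JN, LN
  2-simplices (11): AEL, AFL, AFN, AGN, ALN, BJM, DEM, EJL, EJM, FLN, JLN
  3-simplices (1): AFLN

Hence C_0 ≅ Z^10, C_1 ≅ Z^21, C_2 ≅ Z^11, C_3 ≅ Z^1.

∂_1: C_1 → C_0 is given by ∂[p,q] = [q] − [p]. For instance
  ∂AG = G − A.
The 10×21 boundary matrix has rank 9 and Smith normal form diag(1,1,1,1,1,1,1,1,1).

∂_2: C_2 → C_1 maps a triangle to the signed sum of its edges. For instance
  ∂EJM = JM − EM + EJ,
  ∂AGN = GN − AN + AG.
As a 21×11 matrix over Z this has rank 10, with invariant factors (1,1,1,1,1,1,1,1,1,1).

Boundary ∂_3: C_3 → C_2 sends each 3-simplex σ to the alternating sum Σ_i (−1)^i (σ with its i-th vertex removed). For instance
  ∂AFLN = FLN − ALN + AFN − AFL.
As a 11×1 matrix over Z this has rank 1, with invariant factors (1).

Computing H_k = (kernel of ∂_k) / (image of ∂_{k+1}):

  H_0: rank C_0 − rank ∂_1 = 10 − 9 = 1, and the invariant factors of ∂_1 are all 1, so H_0 = Z.

H_0 ≅ Z.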